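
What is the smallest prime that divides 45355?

5

45355 is odd.
Digit sum 22, not divisible by 3.
Ends in 5: divisible by 5.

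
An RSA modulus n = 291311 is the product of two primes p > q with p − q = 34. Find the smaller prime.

Since p = q + 34, we have 291311 = q(q + 34), so q² + 34q − 291311 = 0.
Discriminant: 34² + 4·291311 = 1156 + 1165244 = 1166400; √1166400 = 1080.
q = (−34 + 1080)/2 = 523, and p = q + 34 = 557.
Check: 523 · 557 = 291311.

523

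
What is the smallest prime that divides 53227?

17

53227 is odd.
Digit sum 19, not divisible by 3.
Ends in 7: not divisible by 5.
7: 53227 = 7·7603 + 6
11: 53227 = 11·4838 + 9
13: 53227 = 13·4094 + 5
17: 53227 = 17·3131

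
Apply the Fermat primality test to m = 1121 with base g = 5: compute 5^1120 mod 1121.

416

5^1 ≡ 5 (mod 1121)
5^2 ≡ 5^2 = 25 ≡ 25 (mod 1121)
5^4 ≡ 25^2 = 625 ≡ 625 (mod 1121)
5^8 ≡ 625^2 = 390625 ≡ 517 (mod 1121)
5^16 ≡ 517^2 = 267289 ≡ 491 (mod 1121)
5^32 ≡ 491^2 = 241081 ≡ 66 (mod 1121)
5^64 ≡ 66^2 = 4356 ≡ 993 (mod 1121)
5^128 ≡ 993^2 = 986049 ≡ 690 (mod 1121)
5^256 ≡ 690^2 = 476100 ≡ 796 (mod 1121)
5^512 ≡ 796^2 = 633616 ≡ 251 (mod 1121)
5^1024 ≡ 251^2 = 63001 ≡ 225 (mod 1121)
1120 = 1024 + 64 + 32 in binary powers of 2.
So 5^1120 ≡ 225 · 993 · 66 ≡ 416 (mod 1121).
Since 416 ≠ 1, base 5 is a Fermat witness: 1121 is composite.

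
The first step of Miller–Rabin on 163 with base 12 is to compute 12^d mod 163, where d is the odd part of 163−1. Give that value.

163 − 1 = 162 = 2^1 · 81, so d = 81.
12^1 ≡ 12 (mod 163)
12^2 ≡ 12^2 = 144 ≡ 144 (mod 163)
12^4 ≡ 144^2 = 20736 ≡ 35 (mod 163)
12^8 ≡ 35^2 = 1225 ≡ 84 (mod 163)
12^16 ≡ 84^2 = 7056 ≡ 47 (mod 163)
12^32 ≡ 47^2 = 2209 ≡ 90 (mod 163)
12^64 ≡ 90^2 = 8100 ≡ 113 (mod 163)
81 = 64 + 16 + 1 in binary powers of 2.
So 12^81 ≡ 113 · 47 · 12 ≡ 162 (mod 163).
Since 12^d ≡ 162 (mod 163), base 12 does not prove 163 composite.

162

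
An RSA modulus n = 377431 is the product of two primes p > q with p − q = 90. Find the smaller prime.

571

Since p = q + 90, we have 377431 = q(q + 90), so q² + 90q − 377431 = 0.
Discriminant: 90² + 4·377431 = 8100 + 1509724 = 1517824; √1517824 = 1232.
q = (−90 + 1232)/2 = 571, and p = q + 90 = 661.
Check: 571 · 661 = 377431.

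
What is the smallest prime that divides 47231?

47231 is odd.
Digit sum 17, not divisible by 3.
Ends in 1: not divisible by 5.
7: 47231 = 7·6747 + 2
11: 47231 = 11·4293 + 8
13: 47231 = 13·3633 + 2
17: 47231 = 17·2778 + 5
19: 47231 = 19·2485 + 16
23: 47231 = 23·2053 + 12
29: 47231 = 29·1628 + 19
31: 47231 = 31·1523 + 18
37: 47231 = 37·1276 + 19
41: 47231 = 41·1151 + 40
43: 47231 = 43·1098 + 17
47: 47231 = 47·1004 + 43
53: 47231 = 53·891 + 8
59: 47231 = 59·800 + 31
61: 47231 = 61·774 + 17
67: 47231 = 67·704 + 63
71: 47231 = 71·665 + 16
73: 47231 = 73·647

73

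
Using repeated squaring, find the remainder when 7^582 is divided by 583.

566

7^1 ≡ 7 (mod 583)
7^2 ≡ 7^2 = 49 ≡ 49 (mod 583)
7^4 ≡ 49^2 = 2401 ≡ 69 (mod 583)
7^8 ≡ 69^2 = 4761 ≡ 97 (mod 583)
7^16 ≡ 97^2 = 9409 ≡ 81 (mod 583)
7^32 ≡ 81^2 = 6561 ≡ 148 (mod 583)
7^64 ≡ 148^2 = 21904 ≡ 333 (mod 583)
7^128 ≡ 333^2 = 110889 ≡ 119 (mod 583)
7^256 ≡ 119^2 = 14161 ≡ 169 (mod 583)
7^512 ≡ 169^2 = 28561 ≡ 577 (mod 583)
582 = 512 + 64 + 4 + 2 in binary powers of 2.
So 7^582 ≡ 577 · 333 · 69 · 49 ≡ 566 (mod 583).
Since 566 ≠ 1, base 7 is a Fermat witness: 583 is composite.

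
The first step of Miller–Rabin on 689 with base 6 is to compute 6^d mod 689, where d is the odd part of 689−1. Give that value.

241

689 − 1 = 688 = 2^4 · 43, so d = 43.
6^1 ≡ 6 (mod 689)
6^2 ≡ 6^2 = 36 ≡ 36 (mod 689)
6^4 ≡ 36^2 = 1296 ≡ 607 (mod 689)
6^8 ≡ 607^2 = 368449 ≡ 523 (mod 689)
6^16 ≡ 523^2 = 273529 ≡ 685 (mod 689)
6^32 ≡ 685^2 = 469225 ≡ 16 (mod 689)
43 = 32 + 8 + 2 + 1 in binary powers of 2.
So 6^43 ≡ 16 · 523 · 36 · 6 ≡ 241 (mod 689).
Squaring chain: 241 → 205 → 685 → 16; never reaches −1, so base 6 is a Miller–Rabin witness that 689 is composite.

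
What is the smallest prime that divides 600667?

43

600667 is odd.
Digit sum 25, not divisible by 3.
Ends in 7: not divisible by 5.
7: 600667 = 7·85809 + 4
11: 600667 = 11·54606 + 1
13: 600667 = 13·46205 + 2
17: 600667 = 17·35333 + 6
19: 600667 = 19·31614 + 1
23: 600667 = 23·26115 + 22
29: 600667 = 29·20712 + 19
31: 600667 = 31·19376 + 11
37: 600667 = 37·16234 + 9
41: 600667 = 41·14650 + 17
43: 600667 = 43·13969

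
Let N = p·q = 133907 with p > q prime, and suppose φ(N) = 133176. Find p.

373

φ(n) = (p−1)(q−1) = n − (p+q) + 1, so p + q = 133907 − 133176 + 1 = 732.
p and q are the roots of t² − 732t + 133907 = 0.
Discriminant: 732² − 4·133907 = 535824 − 535628 = 196; √196 = 14.
q = (732 − 14)/2 = 359, p = (732 + 14)/2 = 373.
Check: 359 · 373 = 133907.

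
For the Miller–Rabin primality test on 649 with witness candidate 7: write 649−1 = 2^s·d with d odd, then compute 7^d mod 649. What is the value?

649 − 1 = 648 = 2^3 · 81, so d = 81.
7^1 ≡ 7 (mod 649)
7^2 ≡ 7^2 = 49 ≡ 49 (mod 649)
7^4 ≡ 49^2 = 2401 ≡ 454 (mod 649)
7^8 ≡ 454^2 = 206116 ≡ 383 (mod 649)
7^16 ≡ 383^2 = 146689 ≡ 15 (mod 649)
7^32 ≡ 15^2 = 225 ≡ 225 (mod 649)
7^64 ≡ 225^2 = 50625 ≡ 3 (mod 649)
81 = 64 + 16 + 1 in binary powers of 2.
So 7^81 ≡ 3 · 15 · 7 ≡ 315 (mod 649).
Squaring chain: 315 → 577 → 641; never reaches −1, so base 7 is a Miller–Rabin witness that 649 is composite.

315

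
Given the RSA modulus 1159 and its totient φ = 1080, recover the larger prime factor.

φ(n) = (p−1)(q−1) = n − (p+q) + 1, so p + q = 1159 − 1080 + 1 = 80.
p and q are the roots of t² − 80t + 1159 = 0.
Discriminant: 80² − 4·1159 = 6400 − 4636 = 1764; √1764 = 42.
q = (80 − 42)/2 = 19, p = (80 + 42)/2 = 61.
Check: 19 · 61 = 1159.

61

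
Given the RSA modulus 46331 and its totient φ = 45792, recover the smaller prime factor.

φ(n) = (p−1)(q−1) = n − (p+q) + 1, so p + q = 46331 − 45792 + 1 = 540.
p and q are the roots of t² − 540t + 46331 = 0.
Discriminant: 540² − 4·46331 = 291600 − 185324 = 106276; √106276 = 326.
q = (540 − 326)/2 = 107, p = (540 + 326)/2 = 433.
Check: 107 · 433 = 46331.

107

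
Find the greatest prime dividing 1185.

79

1185 = 3 · 395
395 = 5 · 79
79 is prime.
So 1185 = 3 · 5 · 79; the largest prime factor is 79.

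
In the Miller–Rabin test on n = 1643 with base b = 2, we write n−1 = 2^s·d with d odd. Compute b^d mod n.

622

1643 − 1 = 1642 = 2^1 · 821, so d = 821.
2^1 ≡ 2 (mod 1643)
2^2 ≡ 2^2 = 4 ≡ 4 (mod 1643)
2^4 ≡ 4^2 = 16 ≡ 16 (mod 1643)
2^8 ≡ 16^2 = 256 ≡ 256 (mod 1643)
2^16 ≡ 256^2 = 65536 ≡ 1459 (mod 1643)
2^32 ≡ 1459^2 = 2128681 ≡ 996 (mod 1643)
2^64 ≡ 996^2 = 992016 ≡ 1287 (mod 1643)
2^128 ≡ 1287^2 = 1656369 ≡ 225 (mod 1643)
2^256 ≡ 225^2 = 50625 ≡ 1335 (mod 1643)
2^512 ≡ 1335^2 = 1782225 ≡ 1213 (mod 1643)
821 = 512 + 256 + 32 + 16 + 4 + 1 in binary powers of 2.
So 2^821 ≡ 1213 · 1335 · 996 · 1459 · 16 · 2 ≡ 622 (mod 1643).
Squaring chain: 622; never reaches −1, so base 2 is a Miller–Rabin witness that 1643 is composite.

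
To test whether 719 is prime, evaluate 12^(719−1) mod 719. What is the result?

12^1 ≡ 12 (mod 719)
12^2 ≡ 12^2 = 144 ≡ 144 (mod 719)
12^4 ≡ 144^2 = 20736 ≡ 604 (mod 719)
12^8 ≡ 604^2 = 364816 ≡ 283 (mod 719)
12^16 ≡ 283^2 = 80089 ≡ 280 (mod 719)
12^32 ≡ 280^2 = 78400 ≡ 29 (mod 719)
12^64 ≡ 29^2 = 841 ≡ 122 (mod 719)
12^128 ≡ 122^2 = 14884 ≡ 504 (mod 719)
12^256 ≡ 504^2 = 254016 ≡ 209 (mod 719)
12^512 ≡ 209^2 = 43681 ≡ 541 (mod 719)
718 = 512 + 128 + 64 + 8 + 4 + 2 in binary powers of 2.
So 12^718 ≡ 541 · 504 · 122 · 283 · 604 · 144 ≡ 1 (mod 719).
Since the result is 1, base 12 gives no evidence that 719 is composite.

1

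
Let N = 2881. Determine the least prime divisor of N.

43

2881 is odd.
Digit sum 19, not divisible by 3.
Ends in 1: not divisible by 5.
7: 2881 = 7·411 + 4
11: 2881 = 11·261 + 10
13: 2881 = 13·221 + 8
17: 2881 = 17·169 + 8
19: 2881 = 19·151 + 12
23: 2881 = 23·125 + 6
29: 2881 = 29·99 + 10
31: 2881 = 31·92 + 29
37: 2881 = 37·77 + 32
41: 2881 = 41·70 + 11
43: 2881 = 43·67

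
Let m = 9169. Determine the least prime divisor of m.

53

9169 is odd.
Digit sum 25, not divisible by 3.
Ends in 9: not divisible by 5.
7: 9169 = 7·1309 + 6
11: 9169 = 11·833 + 6
13: 9169 = 13·705 + 4
17: 9169 = 17·539 + 6
19: 9169 = 19·482 + 11
23: 9169 = 23·398 + 15
29: 9169 = 29·316 + 5
31: 9169 = 31·295 + 24
37: 9169 = 37·247 + 30
41: 9169 = 41·223 + 26
43: 9169 = 43·213 + 10
47: 9169 = 47·195 + 4
53: 9169 = 53·173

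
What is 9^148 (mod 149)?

1

9^1 ≡ 9 (mod 149)
9^2 ≡ 9^2 = 81 ≡ 81 (mod 149)
9^4 ≡ 81^2 = 6561 ≡ 5 (mod 149)
9^8 ≡ 5^2 = 25 ≡ 25 (mod 149)
9^16 ≡ 25^2 = 625 ≡ 29 (mod 149)
9^32 ≡ 29^2 = 841 ≡ 96 (mod 149)
9^64 ≡ 96^2 = 9216 ≡ 127 (mod 149)
9^128 ≡ 127^2 = 16129 ≡ 37 (mod 149)
148 = 128 + 16 + 4 in binary powers of 2.
So 9^148 ≡ 37 · 29 · 5 ≡ 1 (mod 149).
Since the result is 1, base 9 gives no evidence that 149 is composite.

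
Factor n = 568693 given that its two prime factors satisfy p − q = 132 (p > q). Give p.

Since p = q + 132, we have 568693 = q(q + 132), so q² + 132q − 568693 = 0.
Discriminant: 132² + 4·568693 = 17424 + 2274772 = 2292196; √2292196 = 1514.
q = (−132 + 1514)/2 = 691, and p = q + 132 = 823.
Check: 691 · 823 = 568693.

823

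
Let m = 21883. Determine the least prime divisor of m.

79

21883 is odd.
Digit sum 22, not divisible by 3.
Ends in 3: not divisible by 5.
7: 21883 = 7·3126 + 1
11: 21883 = 11·1989 + 4
13: 21883 = 13·1683 + 4
17: 21883 = 17·1287 + 4
19: 21883 = 19·1151 + 14
23: 21883 = 23·951 + 10
29: 21883 = 29·754 + 17
31: 21883 = 31·705 + 28
37: 21883 = 37·591 + 16
41: 21883 = 41·533 + 30
43: 21883 = 43·508 + 39
47: 21883 = 47·465 + 28
53: 21883 = 53·412 + 47
59: 21883 = 59·370 + 53
61: 21883 = 61·358 + 45
67: 21883 = 67·326 + 41
71: 21883 = 71·308 + 15
73: 21883 = 73·299 + 56
79: 21883 = 79·277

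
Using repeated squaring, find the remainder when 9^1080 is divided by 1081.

9^1 ≡ 9 (mod 1081)
9^2 ≡ 9^2 = 81 ≡ 81 (mod 1081)
9^4 ≡ 81^2 = 6561 ≡ 75 (mod 1081)
9^8 ≡ 75^2 = 5625 ≡ 220 (mod 1081)
9^16 ≡ 220^2 = 48400 ≡ 836 (mod 1081)
9^32 ≡ 836^2 = 698896 ≡ 570 (mod 1081)
9^64 ≡ 570^2 = 324900 ≡ 600 (mod 1081)
9^128 ≡ 600^2 = 360000 ≡ 27 (mod 1081)
9^256 ≡ 27^2 = 729 ≡ 729 (mod 1081)
9^512 ≡ 729^2 = 531441 ≡ 670 (mod 1081)
9^1024 ≡ 670^2 = 448900 ≡ 285 (mod 1081)
1080 = 1024 + 32 + 16 + 8 in binary powers of 2.
So 9^1080 ≡ 285 · 570 · 836 · 220 ≡ 679 (mod 1081).
Since 679 ≠ 1, base 9 is a Fermat witness: 1081 is composite.

679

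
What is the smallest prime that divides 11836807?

79

11836807 is odd.
Digit sum 34, not divisible by 3.
Ends in 7: not divisible by 5.
7: 11836807 = 7·1690972 + 3
11: 11836807 = 11·1076073 + 4
13: 11836807 = 13·910523 + 8
17: 11836807 = 17·696282 + 13
19: 11836807 = 19·622989 + 16
23: 11836807 = 23·514643 + 18
29: 11836807 = 29·408165 + 22
31: 11836807 = 31·381832 + 15
37: 11836807 = 37·319913 + 26
41: 11836807 = 41·288702 + 25
43: 11836807 = 43·275274 + 25
47: 11836807 = 47·251846 + 45
53: 11836807 = 53·223335 + 52
59: 11836807 = 59·200623 + 50
61: 11836807 = 61·194046 + 1
67: 11836807 = 67·176668 + 51
71: 11836807 = 71·166715 + 42
73: 11836807 = 73·162148 + 3
79: 11836807 = 79·149833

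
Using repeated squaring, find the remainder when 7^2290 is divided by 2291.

1747

7^1 ≡ 7 (mod 2291)
7^2 ≡ 7^2 = 49 ≡ 49 (mod 2291)
7^4 ≡ 49^2 = 2401 ≡ 110 (mod 2291)
7^8 ≡ 110^2 = 12100 ≡ 645 (mod 2291)
7^16 ≡ 645^2 = 416025 ≡ 1354 (mod 2291)
7^32 ≡ 1354^2 = 1833316 ≡ 516 (mod 2291)
7^64 ≡ 516^2 = 266256 ≡ 500 (mod 2291)
7^128 ≡ 500^2 = 250000 ≡ 281 (mod 2291)
7^256 ≡ 281^2 = 78961 ≡ 1067 (mod 2291)
7^512 ≡ 1067^2 = 1138489 ≡ 2153 (mod 2291)
7^1024 ≡ 2153^2 = 4635409 ≡ 716 (mod 2291)
7^2048 ≡ 716^2 = 512656 ≡ 1763 (mod 2291)
2290 = 2048 + 128 + 64 + 32 + 16 + 2 in binary powers of 2.
So 7^2290 ≡ 1763 · 281 · 500 · 516 · 1354 · 49 ≡ 1747 (mod 2291).
Since 1747 ≠ 1, base 7 is a Fermat witness: 2291 is composite.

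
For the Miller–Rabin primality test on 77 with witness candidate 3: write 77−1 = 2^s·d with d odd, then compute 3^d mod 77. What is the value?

59

77 − 1 = 76 = 2^2 · 19, so d = 19.
3^1 ≡ 3 (mod 77)
3^2 ≡ 3^2 = 9 ≡ 9 (mod 77)
3^4 ≡ 9^2 = 81 ≡ 4 (mod 77)
3^8 ≡ 4^2 = 16 ≡ 16 (mod 77)
3^16 ≡ 16^2 = 256 ≡ 25 (mod 77)
19 = 16 + 2 + 1 in binary powers of 2.
So 3^19 ≡ 25 · 9 · 3 ≡ 59 (mod 77).
Squaring chain: 59 → 16; never reaches −1, so base 3 is a Miller–Rabin witness that 77 is composite.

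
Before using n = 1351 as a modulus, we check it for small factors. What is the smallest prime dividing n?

7

1351 is odd.
Digit sum 10, not divisible by 3.
Ends in 1: not divisible by 5.
7: 1351 = 7·193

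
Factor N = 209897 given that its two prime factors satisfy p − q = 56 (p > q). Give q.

Since p = q + 56, we have 209897 = q(q + 56), so q² + 56q − 209897 = 0.
Discriminant: 56² + 4·209897 = 3136 + 839588 = 842724; √842724 = 918.
q = (−56 + 918)/2 = 431, and p = q + 56 = 487.
Check: 431 · 487 = 209897.

431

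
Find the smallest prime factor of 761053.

37

761053 is odd.
Digit sum 22, not divisible by 3.
Ends in 3: not divisible by 5.
7: 761053 = 7·108721 + 6
11: 761053 = 11·69186 + 7
13: 761053 = 13·58542 + 7
17: 761053 = 17·44767 + 14
19: 761053 = 19·40055 + 8
23: 761053 = 23·33089 + 6
29: 761053 = 29·26243 + 6
31: 761053 = 31·24550 + 3
37: 761053 = 37·20569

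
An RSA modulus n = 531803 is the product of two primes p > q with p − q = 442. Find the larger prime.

Since p = q + 442, we have 531803 = q(q + 442), so q² + 442q − 531803 = 0.
Discriminant: 442² + 4·531803 = 195364 + 2127212 = 2322576; √2322576 = 1524.
q = (−442 + 1524)/2 = 541, and p = q + 442 = 983.
Check: 541 · 983 = 531803.

983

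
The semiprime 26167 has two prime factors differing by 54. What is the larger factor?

Since p = q + 54, we have 26167 = q(q + 54), so q² + 54q − 26167 = 0.
Discriminant: 54² + 4·26167 = 2916 + 104668 = 107584; √107584 = 328.
q = (−54 + 328)/2 = 137, and p = q + 54 = 191.
Check: 137 · 191 = 26167.

191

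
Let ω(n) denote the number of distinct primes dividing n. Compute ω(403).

2

403 = 13 · 31
403 = 13 · 31, which has 2 distinct prime factors.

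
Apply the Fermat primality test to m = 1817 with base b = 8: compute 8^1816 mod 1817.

8^1 ≡ 8 (mod 1817)
8^2 ≡ 8^2 = 64 ≡ 64 (mod 1817)
8^4 ≡ 64^2 = 4096 ≡ 462 (mod 1817)
8^8 ≡ 462^2 = 213444 ≡ 855 (mod 1817)
8^16 ≡ 855^2 = 731025 ≡ 591 (mod 1817)
8^32 ≡ 591^2 = 349281 ≡ 417 (mod 1817)
8^64 ≡ 417^2 = 173889 ≡ 1274 (mod 1817)
8^128 ≡ 1274^2 = 1623076 ≡ 495 (mod 1817)
8^256 ≡ 495^2 = 245025 ≡ 1547 (mod 1817)
8^512 ≡ 1547^2 = 2393209 ≡ 220 (mod 1817)
8^1024 ≡ 220^2 = 48400 ≡ 1158 (mod 1817)
1816 = 1024 + 512 + 256 + 16 + 8 in binary powers of 2.
So 8^1816 ≡ 1158 · 220 · 1547 · 591 · 855 ≡ 836 (mod 1817).
Since 836 ≠ 1, base 8 is a Fermat witness: 1817 is composite.

836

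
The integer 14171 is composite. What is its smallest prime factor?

14171 is odd.
Digit sum 14, not divisible by 3.
Ends in 1: not divisible by 5.
7: 14171 = 7·2024 + 3
11: 14171 = 11·1288 + 3
13: 14171 = 13·1090 + 1
17: 14171 = 17·833 + 10
19: 14171 = 19·745 + 16
23: 14171 = 23·616 + 3
29: 14171 = 29·488 + 19
31: 14171 = 31·457 + 4
37: 14171 = 37·383

37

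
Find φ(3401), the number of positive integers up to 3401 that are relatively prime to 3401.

3204

Factor: 3401 = 19 · 179.
φ(3401) = (19−1) · (179−1) = 18 · 178 = 3204.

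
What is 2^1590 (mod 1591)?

2^1 ≡ 2 (mod 1591)
2^2 ≡ 2^2 = 4 ≡ 4 (mod 1591)
2^4 ≡ 4^2 = 16 ≡ 16 (mod 1591)
2^8 ≡ 16^2 = 256 ≡ 256 (mod 1591)
2^16 ≡ 256^2 = 65536 ≡ 305 (mod 1591)
2^32 ≡ 305^2 = 93025 ≡ 747 (mod 1591)
2^64 ≡ 747^2 = 558009 ≡ 1159 (mod 1591)
2^128 ≡ 1159^2 = 1343281 ≡ 477 (mod 1591)
2^256 ≡ 477^2 = 227529 ≡ 16 (mod 1591)
2^512 ≡ 16^2 = 256 ≡ 256 (mod 1591)
2^1024 ≡ 256^2 = 65536 ≡ 305 (mod 1591)
1590 = 1024 + 512 + 32 + 16 + 4 + 2 in binary powers of 2.
So 2^1590 ≡ 305 · 256 · 747 · 305 · 16 · 4 ≡ 471 (mod 1591).
Since 471 ≠ 1, base 2 is a Fermat witness: 1591 is composite.

471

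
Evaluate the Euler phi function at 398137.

Factor: 398137 = 43 · 47 · 197.
φ(398137) = (43−1) · (47−1) · (197−1) = 42 · 46 · 196 = 378672.

378672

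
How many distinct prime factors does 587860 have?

587860 = 2^2 · 146965
146965 = 5 · 29393
29393 = 7 · 4199
4199 = 13 · 323
323 = 17 · 19
587860 = 2^2 · 5 · 7 · 13 · 17 · 19, which has 6 distinct prime factors.

6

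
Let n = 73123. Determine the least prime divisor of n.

73123 is odd.
Digit sum 16, not divisible by 3.
Ends in 3: not divisible by 5.
7: 73123 = 7·10446 + 1
11: 73123 = 11·6647 + 6
13: 73123 = 13·5624 + 11
17: 73123 = 17·4301 + 6
19: 73123 = 19·3848 + 11
23: 73123 = 23·3179 + 6
29: 73123 = 29·2521 + 14
31: 73123 = 31·2358 + 25
37: 73123 = 37·1976 + 11
41: 73123 = 41·1783 + 20
43: 73123 = 43·1700 + 23
47: 73123 = 47·1555 + 38
53: 73123 = 53·1379 + 36
59: 73123 = 59·1239 + 22
61: 73123 = 61·1198 + 45
67: 73123 = 67·1091 + 26
71: 73123 = 71·1029 + 64
73: 73123 = 73·1001 + 50
79: 73123 = 79·925 + 48
83: 73123 = 83·881

83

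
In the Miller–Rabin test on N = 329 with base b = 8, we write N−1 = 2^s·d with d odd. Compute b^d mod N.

329 − 1 = 328 = 2^3 · 41, so d = 41.
8^1 ≡ 8 (mod 329)
8^2 ≡ 8^2 = 64 ≡ 64 (mod 329)
8^4 ≡ 64^2 = 4096 ≡ 148 (mod 329)
8^8 ≡ 148^2 = 21904 ≡ 190 (mod 329)
8^16 ≡ 190^2 = 36100 ≡ 239 (mod 329)
8^32 ≡ 239^2 = 57121 ≡ 204 (mod 329)
41 = 32 + 8 + 1 in binary powers of 2.
So 8^41 ≡ 204 · 190 · 8 ≡ 162 (mod 329).
Squaring chain: 162 → 253 → 183; never reaches −1, so base 8 is a Miller–Rabin witness that 329 is composite.

162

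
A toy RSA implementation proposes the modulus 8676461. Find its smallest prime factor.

8676461 is odd.
Digit sum 38, not divisible by 3.
Ends in 1: not divisible by 5.
7: 8676461 = 7·1239494 + 3
11: 8676461 = 11·788769 + 2
13: 8676461 = 13·667420 + 1
17: 8676461 = 17·510380 + 1
19: 8676461 = 19·456655 + 16
23: 8676461 = 23·377237 + 10
29: 8676461 = 29·299188 + 9
31: 8676461 = 31·279885 + 26
37: 8676461 = 37·234498 + 35
41: 8676461 = 41·211621

41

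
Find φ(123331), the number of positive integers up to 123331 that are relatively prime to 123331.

111072

Factor: 123331 = 13 · 53 · 179.
φ(123331) = (13−1) · (53−1) · (179−1) = 12 · 52 · 178 = 111072.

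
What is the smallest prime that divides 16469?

16469 is odd.
Digit sum 26, not divisible by 3.
Ends in 9: not divisible by 5.
7: 16469 = 7·2352 + 5
11: 16469 = 11·1497 + 2
13: 16469 = 13·1266 + 11
17: 16469 = 17·968 + 13
19: 16469 = 19·866 + 15
23: 16469 = 23·716 + 1
29: 16469 = 29·567 + 26
31: 16469 = 31·531 + 8
37: 16469 = 37·445 + 4
41: 16469 = 41·401 + 28
43: 16469 = 43·383

43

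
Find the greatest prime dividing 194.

97

194 = 2 · 97
97 is prime.
So 194 = 2 · 97; the largest prime factor is 97.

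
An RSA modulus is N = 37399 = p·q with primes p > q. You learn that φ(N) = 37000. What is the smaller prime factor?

φ(n) = (p−1)(q−1) = n − (p+q) + 1, so p + q = 37399 − 37000 + 1 = 400.
p and q are the roots of t² − 400t + 37399 = 0.
Discriminant: 400² − 4·37399 = 160000 − 149596 = 10404; √10404 = 102.
q = (400 − 102)/2 = 149, p = (400 + 102)/2 = 251.
Check: 149 · 251 = 37399.

149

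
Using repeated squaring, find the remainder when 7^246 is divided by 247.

77

7^1 ≡ 7 (mod 247)
7^2 ≡ 7^2 = 49 ≡ 49 (mod 247)
7^4 ≡ 49^2 = 2401 ≡ 178 (mod 247)
7^8 ≡ 178^2 = 31684 ≡ 68 (mod 247)
7^16 ≡ 68^2 = 4624 ≡ 178 (mod 247)
7^32 ≡ 178^2 = 31684 ≡ 68 (mod 247)
7^64 ≡ 68^2 = 4624 ≡ 178 (mod 247)
7^128 ≡ 178^2 = 31684 ≡ 68 (mod 247)
246 = 128 + 64 + 32 + 16 + 4 + 2 in binary powers of 2.
So 7^246 ≡ 68 · 178 · 68 · 178 · 178 · 49 ≡ 77 (mod 247).
Since 77 ≠ 1, base 7 is a Fermat witness: 247 is composite.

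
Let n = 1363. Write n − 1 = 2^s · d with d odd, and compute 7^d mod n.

1209

1363 − 1 = 1362 = 2^1 · 681, so d = 681.
7^1 ≡ 7 (mod 1363)
7^2 ≡ 7^2 = 49 ≡ 49 (mod 1363)
7^4 ≡ 49^2 = 2401 ≡ 1038 (mod 1363)
7^8 ≡ 1038^2 = 1077444 ≡ 674 (mod 1363)
7^16 ≡ 674^2 = 454276 ≡ 397 (mod 1363)
7^32 ≡ 397^2 = 157609 ≡ 864 (mod 1363)
7^64 ≡ 864^2 = 746496 ≡ 935 (mod 1363)
7^128 ≡ 935^2 = 874225 ≡ 542 (mod 1363)
7^256 ≡ 542^2 = 293764 ≡ 719 (mod 1363)
7^512 ≡ 719^2 = 516961 ≡ 384 (mod 1363)
681 = 512 + 128 + 32 + 8 + 1 in binary powers of 2.
So 7^681 ≡ 384 · 542 · 864 · 674 · 7 ≡ 1209 (mod 1363).
Squaring chain: 1209; never reaches −1, so base 7 is a Miller–Rabin witness that 1363 is composite.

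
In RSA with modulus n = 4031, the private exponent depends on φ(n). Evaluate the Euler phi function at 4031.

3864

Factor: 4031 = 29 · 139.
φ(4031) = (29−1) · (139−1) = 28 · 138 = 3864.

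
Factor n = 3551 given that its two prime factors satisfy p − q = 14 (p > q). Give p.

Since p = q + 14, we have 3551 = q(q + 14), so q² + 14q − 3551 = 0.
Discriminant: 14² + 4·3551 = 196 + 14204 = 14400; √14400 = 120.
q = (−14 + 120)/2 = 53, and p = q + 14 = 67.
Check: 53 · 67 = 3551.

67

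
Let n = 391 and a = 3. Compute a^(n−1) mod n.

3^1 ≡ 3 (mod 391)
3^2 ≡ 3^2 = 9 ≡ 9 (mod 391)
3^4 ≡ 9^2 = 81 ≡ 81 (mod 391)
3^8 ≡ 81^2 = 6561 ≡ 305 (mod 391)
3^16 ≡ 305^2 = 93025 ≡ 358 (mod 391)
3^32 ≡ 358^2 = 128164 ≡ 307 (mod 391)
3^64 ≡ 307^2 = 94249 ≡ 18 (mod 391)
3^128 ≡ 18^2 = 324 ≡ 324 (mod 391)
3^256 ≡ 324^2 = 104976 ≡ 188 (mod 391)
390 = 256 + 128 + 4 + 2 in binary powers of 2.
So 3^390 ≡ 188 · 324 · 81 · 9 ≡ 151 (mod 391).
Since 151 ≠ 1, base 3 is a Fermat witness: 391 is composite.

151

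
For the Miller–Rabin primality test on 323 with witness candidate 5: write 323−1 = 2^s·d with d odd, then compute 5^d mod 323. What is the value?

323 − 1 = 322 = 2^1 · 161, so d = 161.
5^1 ≡ 5 (mod 323)
5^2 ≡ 5^2 = 25 ≡ 25 (mod 323)
5^4 ≡ 25^2 = 625 ≡ 302 (mod 323)
5^8 ≡ 302^2 = 91204 ≡ 118 (mod 323)
5^16 ≡ 118^2 = 13924 ≡ 35 (mod 323)
5^32 ≡ 35^2 = 1225 ≡ 256 (mod 323)
5^64 ≡ 256^2 = 65536 ≡ 290 (mod 323)
5^128 ≡ 290^2 = 84100 ≡ 120 (mod 323)
161 = 128 + 32 + 1 in binary powers of 2.
So 5^161 ≡ 120 · 256 · 5 ≡ 175 (mod 323).
Squaring chain: 175; never reaches −1, so base 5 is a Miller–Rabin witness that 323 is composite.

175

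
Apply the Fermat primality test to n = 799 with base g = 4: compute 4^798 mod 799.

747

4^1 ≡ 4 (mod 799)
4^2 ≡ 4^2 = 16 ≡ 16 (mod 799)
4^4 ≡ 16^2 = 256 ≡ 256 (mod 799)
4^8 ≡ 256^2 = 65536 ≡ 18 (mod 799)
4^16 ≡ 18^2 = 324 ≡ 324 (mod 799)
4^32 ≡ 324^2 = 104976 ≡ 307 (mod 799)
4^64 ≡ 307^2 = 94249 ≡ 766 (mod 799)
4^128 ≡ 766^2 = 586756 ≡ 290 (mod 799)
4^256 ≡ 290^2 = 84100 ≡ 205 (mod 799)
4^512 ≡ 205^2 = 42025 ≡ 477 (mod 799)
798 = 512 + 256 + 16 + 8 + 4 + 2 in binary powers of 2.
So 4^798 ≡ 477 · 205 · 324 · 18 · 256 · 16 ≡ 747 (mod 799).
Since 747 ≠ 1, base 4 is a Fermat witness: 799 is composite.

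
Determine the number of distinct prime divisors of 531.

531 = 3^2 · 59
531 = 3^2 · 59, which has 2 distinct prime factors.

2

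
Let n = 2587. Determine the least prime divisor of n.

13

2587 is odd.
Digit sum 22, not divisible by 3.
Ends in 7: not divisible by 5.
7: 2587 = 7·369 + 4
11: 2587 = 11·235 + 2
13: 2587 = 13·199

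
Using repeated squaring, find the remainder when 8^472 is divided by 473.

8^1 ≡ 8 (mod 473)
8^2 ≡ 8^2 = 64 ≡ 64 (mod 473)
8^4 ≡ 64^2 = 4096 ≡ 312 (mod 473)
8^8 ≡ 312^2 = 97344 ≡ 379 (mod 473)
8^16 ≡ 379^2 = 143641 ≡ 322 (mod 473)
8^32 ≡ 322^2 = 103684 ≡ 97 (mod 473)
8^64 ≡ 97^2 = 9409 ≡ 422 (mod 473)
8^128 ≡ 422^2 = 178084 ≡ 236 (mod 473)
8^256 ≡ 236^2 = 55696 ≡ 355 (mod 473)
472 = 256 + 128 + 64 + 16 + 8 in binary powers of 2.
So 8^472 ≡ 355 · 236 · 422 · 322 · 379 ≡ 262 (mod 473).
Since 262 ≠ 1, base 8 is a Fermat witness: 473 is composite.

262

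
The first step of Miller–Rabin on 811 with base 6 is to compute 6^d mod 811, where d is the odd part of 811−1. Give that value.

1

811 − 1 = 810 = 2^1 · 405, so d = 405.
6^1 ≡ 6 (mod 811)
6^2 ≡ 6^2 = 36 ≡ 36 (mod 811)
6^4 ≡ 36^2 = 1296 ≡ 485 (mod 811)
6^8 ≡ 485^2 = 235225 ≡ 35 (mod 811)
6^16 ≡ 35^2 = 1225 ≡ 414 (mod 811)
6^32 ≡ 414^2 = 171396 ≡ 275 (mod 811)
6^64 ≡ 275^2 = 75625 ≡ 202 (mod 811)
6^128 ≡ 202^2 = 40804 ≡ 254 (mod 811)
6^256 ≡ 254^2 = 64516 ≡ 447 (mod 811)
405 = 256 + 128 + 16 + 4 + 1 in binary powers of 2.
So 6^405 ≡ 447 · 254 · 414 · 485 · 6 ≡ 1 (mod 811).
Since 6^d ≡ 1 (mod 811), base 6 does not prove 811 composite.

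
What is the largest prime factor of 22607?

22607 = 13 · 1739
1739 = 37 · 47
47 is prime.
So 22607 = 13 · 37 · 47; the largest prime factor is 47.

47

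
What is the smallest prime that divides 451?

11

451 is odd.
Digit sum 10, not divisible by 3.
Ends in 1: not divisible by 5.
7: 451 = 7·64 + 3
11: 451 = 11·41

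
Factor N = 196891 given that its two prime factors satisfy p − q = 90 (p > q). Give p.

Since p = q + 90, we have 196891 = q(q + 90), so q² + 90q − 196891 = 0.
Discriminant: 90² + 4·196891 = 8100 + 787564 = 795664; √795664 = 892.
q = (−90 + 892)/2 = 401, and p = q + 90 = 491.
Check: 401 · 491 = 196891.

491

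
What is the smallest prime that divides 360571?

360571 is odd.
Digit sum 22, not divisible by 3.
Ends in 1: not divisible by 5.
7: 360571 = 7·51510 + 1
11: 360571 = 11·32779 + 2
13: 360571 = 13·27736 + 3
17: 360571 = 17·21210 + 1
19: 360571 = 19·18977 + 8
23: 360571 = 23·15677

23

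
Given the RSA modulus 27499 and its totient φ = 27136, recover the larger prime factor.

φ(n) = (p−1)(q−1) = n − (p+q) + 1, so p + q = 27499 − 27136 + 1 = 364.
p and q are the roots of t² − 364t + 27499 = 0.
Discriminant: 364² − 4·27499 = 132496 − 109996 = 22500; √22500 = 150.
q = (364 − 150)/2 = 107, p = (364 + 150)/2 = 257.
Check: 107 · 257 = 27499.

257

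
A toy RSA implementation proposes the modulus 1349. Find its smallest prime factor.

1349 is odd.
Digit sum 17, not divisible by 3.
Ends in 9: not divisible by 5.
7: 1349 = 7·192 + 5
11: 1349 = 11·122 + 7
13: 1349 = 13·103 + 10
17: 1349 = 17·79 + 6
19: 1349 = 19·71

19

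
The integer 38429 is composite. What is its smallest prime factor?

83

38429 is odd.
Digit sum 26, not divisible by 3.
Ends in 9: not divisible by 5.
7: 38429 = 7·5489 + 6
11: 38429 = 11·3493 + 6
13: 38429 = 13·2956 + 1
17: 38429 = 17·2260 + 9
19: 38429 = 19·2022 + 11
23: 38429 = 23·1670 + 19
29: 38429 = 29·1325 + 4
31: 38429 = 31·1239 + 20
37: 38429 = 37·1038 + 23
41: 38429 = 41·937 + 12
43: 38429 = 43·893 + 30
47: 38429 = 47·817 + 30
53: 38429 = 53·725 + 4
59: 38429 = 59·651 + 20
61: 38429 = 61·629 + 60
67: 38429 = 67·573 + 38
71: 38429 = 71·541 + 18
73: 38429 = 73·526 + 31
79: 38429 = 79·486 + 35
83: 38429 = 83·463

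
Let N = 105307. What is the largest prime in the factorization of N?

105307 = 31 · 3397
3397 = 43 · 79
79 is prime.
So 105307 = 31 · 43 · 79; the largest prime factor is 79.

79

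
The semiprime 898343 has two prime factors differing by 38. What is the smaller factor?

929

Since p = q + 38, we have 898343 = q(q + 38), so q² + 38q − 898343 = 0.
Discriminant: 38² + 4·898343 = 1444 + 3593372 = 3594816; √3594816 = 1896.
q = (−38 + 1896)/2 = 929, and p = q + 38 = 967.
Check: 929 · 967 = 898343.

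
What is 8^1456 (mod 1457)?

8^1 ≡ 8 (mod 1457)
8^2 ≡ 8^2 = 64 ≡ 64 (mod 1457)
8^4 ≡ 64^2 = 4096 ≡ 1182 (mod 1457)
8^8 ≡ 1182^2 = 1397124 ≡ 1318 (mod 1457)
8^16 ≡ 1318^2 = 1737124 ≡ 380 (mod 1457)
8^32 ≡ 380^2 = 144400 ≡ 157 (mod 1457)
8^64 ≡ 157^2 = 24649 ≡ 1337 (mod 1457)
8^128 ≡ 1337^2 = 1787569 ≡ 1287 (mod 1457)
8^256 ≡ 1287^2 = 1656369 ≡ 1217 (mod 1457)
8^512 ≡ 1217^2 = 1481089 ≡ 777 (mod 1457)
8^1024 ≡ 777^2 = 603729 ≡ 531 (mod 1457)
1456 = 1024 + 256 + 128 + 32 + 16 in binary powers of 2.
So 8^1456 ≡ 531 · 1217 · 1287 · 157 · 380 ≡ 1093 (mod 1457).
Since 1093 ≠ 1, base 8 is a Fermat witness: 1457 is composite.

1093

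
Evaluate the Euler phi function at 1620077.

Factor: 1620077 = 83 · 131 · 149.
φ(1620077) = (83−1) · (131−1) · (149−1) = 82 · 130 · 148 = 1577680.

1577680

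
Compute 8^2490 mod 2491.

8^1 ≡ 8 (mod 2491)
8^2 ≡ 8^2 = 64 ≡ 64 (mod 2491)
8^4 ≡ 64^2 = 4096 ≡ 1605 (mod 2491)
8^8 ≡ 1605^2 = 2576025 ≡ 331 (mod 2491)
8^16 ≡ 331^2 = 109561 ≡ 2448 (mod 2491)
8^32 ≡ 2448^2 = 5992704 ≡ 1849 (mod 2491)
8^64 ≡ 1849^2 = 3418801 ≡ 1149 (mod 2491)
8^128 ≡ 1149^2 = 1320201 ≡ 2462 (mod 2491)
8^256 ≡ 2462^2 = 6061444 ≡ 841 (mod 2491)
8^512 ≡ 841^2 = 707281 ≡ 2328 (mod 2491)
8^1024 ≡ 2328^2 = 5419584 ≡ 1659 (mod 2491)
8^2048 ≡ 1659^2 = 2752281 ≡ 2217 (mod 2491)
2490 = 2048 + 256 + 128 + 32 + 16 + 8 + 2 in binary powers of 2.
So 8^2490 ≡ 2217 · 841 · 2462 · 1849 · 2448 · 331 · 64 ≡ 1811 (mod 2491).
Since 1811 ≠ 1, base 8 is a Fermat witness: 2491 is composite.

1811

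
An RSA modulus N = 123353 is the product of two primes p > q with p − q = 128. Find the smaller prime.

Since p = q + 128, we have 123353 = q(q + 128), so q² + 128q − 123353 = 0.
Discriminant: 128² + 4·123353 = 16384 + 493412 = 509796; √509796 = 714.
q = (−128 + 714)/2 = 293, and p = q + 128 = 421.
Check: 293 · 421 = 123353.

293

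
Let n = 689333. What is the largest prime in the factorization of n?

689333 = 17 · 40549
40549 = 23 · 1763
1763 = 41 · 43
43 is prime.
So 689333 = 17 · 23 · 41 · 43; the largest prime factor is 43.

43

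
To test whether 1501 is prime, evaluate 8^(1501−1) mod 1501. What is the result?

8^1 ≡ 8 (mod 1501)
8^2 ≡ 8^2 = 64 ≡ 64 (mod 1501)
8^4 ≡ 64^2 = 4096 ≡ 1094 (mod 1501)
8^8 ≡ 1094^2 = 1196836 ≡ 539 (mod 1501)
8^16 ≡ 539^2 = 290521 ≡ 828 (mod 1501)
8^32 ≡ 828^2 = 685584 ≡ 1128 (mod 1501)
8^64 ≡ 1128^2 = 1272384 ≡ 1037 (mod 1501)
8^128 ≡ 1037^2 = 1075369 ≡ 653 (mod 1501)
8^256 ≡ 653^2 = 426409 ≡ 125 (mod 1501)
8^512 ≡ 125^2 = 15625 ≡ 615 (mod 1501)
8^1024 ≡ 615^2 = 378225 ≡ 1474 (mod 1501)
1500 = 1024 + 256 + 128 + 64 + 16 + 8 + 4 in binary powers of 2.
So 8^1500 ≡ 1474 · 125 · 653 · 1037 · 828 · 539 · 1094 ≡ 457 (mod 1501).
Since 457 ≠ 1, base 8 is a Fermat witness: 1501 is composite.

457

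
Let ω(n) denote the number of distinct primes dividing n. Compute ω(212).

2

212 = 2^2 · 53
212 = 2^2 · 53, which has 2 distinct prime factors.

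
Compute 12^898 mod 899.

12^1 ≡ 12 (mod 899)
12^2 ≡ 12^2 = 144 ≡ 144 (mod 899)
12^4 ≡ 144^2 = 20736 ≡ 59 (mod 899)
12^8 ≡ 59^2 = 3481 ≡ 784 (mod 899)
12^16 ≡ 784^2 = 614656 ≡ 639 (mod 899)
12^32 ≡ 639^2 = 408321 ≡ 175 (mod 899)
12^64 ≡ 175^2 = 30625 ≡ 59 (mod 899)
12^128 ≡ 59^2 = 3481 ≡ 784 (mod 899)
12^256 ≡ 784^2 = 614656 ≡ 639 (mod 899)
12^512 ≡ 639^2 = 408321 ≡ 175 (mod 899)
898 = 512 + 256 + 128 + 2 in binary powers of 2.
So 12^898 ≡ 175 · 639 · 784 · 144 ≡ 231 (mod 899).
Since 231 ≠ 1, base 12 is a Fermat witness: 899 is composite.

231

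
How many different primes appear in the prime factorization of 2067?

2067 = 3 · 689
689 = 13 · 53
2067 = 3 · 13 · 53, which has 3 distinct prime factors.

3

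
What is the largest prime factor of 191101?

79

191101 = 41 · 4661
4661 = 59 · 79
79 is prime.
So 191101 = 41 · 59 · 79; the largest prime factor is 79.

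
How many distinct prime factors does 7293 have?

7293 = 3 · 2431
2431 = 11 · 221
221 = 13 · 17
7293 = 3 · 11 · 13 · 17, which has 4 distinct prime factors.

4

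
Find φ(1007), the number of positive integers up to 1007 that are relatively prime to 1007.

Factor: 1007 = 19 · 53.
φ(1007) = (19−1) · (53−1) = 18 · 52 = 936.

936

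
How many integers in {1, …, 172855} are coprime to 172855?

136800

Factor: 172855 = 5 · 181 · 191.
φ(172855) = (5−1) · (181−1) · (191−1) = 4 · 180 · 190 = 136800.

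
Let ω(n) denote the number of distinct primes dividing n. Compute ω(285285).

6

285285 = 3 · 95095
95095 = 5 · 19019
19019 = 7 · 2717
2717 = 11 · 247
247 = 13 · 19
285285 = 3 · 5 · 7 · 11 · 13 · 19, which has 6 distinct prime factors.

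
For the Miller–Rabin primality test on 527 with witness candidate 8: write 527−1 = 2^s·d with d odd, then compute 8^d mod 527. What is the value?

527 − 1 = 526 = 2^1 · 263, so d = 263.
8^1 ≡ 8 (mod 527)
8^2 ≡ 8^2 = 64 ≡ 64 (mod 527)
8^4 ≡ 64^2 = 4096 ≡ 407 (mod 527)
8^8 ≡ 407^2 = 165649 ≡ 171 (mod 527)
8^16 ≡ 171^2 = 29241 ≡ 256 (mod 527)
8^32 ≡ 256^2 = 65536 ≡ 188 (mod 527)
8^64 ≡ 188^2 = 35344 ≡ 35 (mod 527)
8^128 ≡ 35^2 = 1225 ≡ 171 (mod 527)
8^256 ≡ 171^2 = 29241 ≡ 256 (mod 527)
263 = 256 + 4 + 2 + 1 in binary powers of 2.
So 8^263 ≡ 256 · 407 · 64 · 8 ≡ 202 (mod 527).
Squaring chain: 202; never reaches −1, so base 8 is a Miller–Rabin witness that 527 is composite.

202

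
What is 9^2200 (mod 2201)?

9^1 ≡ 9 (mod 2201)
9^2 ≡ 9^2 = 81 ≡ 81 (mod 2201)
9^4 ≡ 81^2 = 6561 ≡ 2159 (mod 2201)
9^8 ≡ 2159^2 = 4661281 ≡ 1764 (mod 2201)
9^16 ≡ 1764^2 = 3111696 ≡ 1683 (mod 2201)
9^32 ≡ 1683^2 = 2832489 ≡ 2003 (mod 2201)
9^64 ≡ 2003^2 = 4012009 ≡ 1787 (mod 2201)
9^128 ≡ 1787^2 = 3193369 ≡ 1919 (mod 2201)
9^256 ≡ 1919^2 = 3682561 ≡ 288 (mod 2201)
9^512 ≡ 288^2 = 82944 ≡ 1507 (mod 2201)
9^1024 ≡ 1507^2 = 2271049 ≡ 1818 (mod 2201)
9^2048 ≡ 1818^2 = 3305124 ≡ 1423 (mod 2201)
2200 = 2048 + 128 + 16 + 8 in binary powers of 2.
So 9^2200 ≡ 1423 · 1919 · 1683 · 1764 ≡ 1741 (mod 2201).
Since 1741 ≠ 1, base 9 is a Fermat witness: 2201 is composite.

1741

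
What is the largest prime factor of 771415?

771415 = 5 · 154283
154283 = 41 · 3763
3763 = 53 · 71
71 is prime.
So 771415 = 5 · 41 · 53 · 71; the largest prime factor is 71.

71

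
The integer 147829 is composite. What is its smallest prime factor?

147829 is odd.
Digit sum 31, not divisible by 3.
Ends in 9: not divisible by 5.
7: 147829 = 7·21118 + 3
11: 147829 = 11·13439

11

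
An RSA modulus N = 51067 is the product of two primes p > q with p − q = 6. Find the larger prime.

229

Since p = q + 6, we have 51067 = q(q + 6), so q² + 6q − 51067 = 0.
Discriminant: 6² + 4·51067 = 36 + 204268 = 204304; √204304 = 452.
q = (−6 + 452)/2 = 223, and p = q + 6 = 229.
Check: 223 · 229 = 51067.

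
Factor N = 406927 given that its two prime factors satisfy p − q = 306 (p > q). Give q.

Since p = q + 306, we have 406927 = q(q + 306), so q² + 306q − 406927 = 0.
Discriminant: 306² + 4·406927 = 93636 + 1627708 = 1721344; √1721344 = 1312.
q = (−306 + 1312)/2 = 503, and p = q + 306 = 809.
Check: 503 · 809 = 406927.

503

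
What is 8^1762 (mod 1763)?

8^1 ≡ 8 (mod 1763)
8^2 ≡ 8^2 = 64 ≡ 64 (mod 1763)
8^4 ≡ 64^2 = 4096 ≡ 570 (mod 1763)
8^8 ≡ 570^2 = 324900 ≡ 508 (mod 1763)
8^16 ≡ 508^2 = 258064 ≡ 666 (mod 1763)
8^32 ≡ 666^2 = 443556 ≡ 1043 (mod 1763)
8^64 ≡ 1043^2 = 1087849 ≡ 78 (mod 1763)
8^128 ≡ 78^2 = 6084 ≡ 795 (mod 1763)
8^256 ≡ 795^2 = 632025 ≡ 871 (mod 1763)
8^512 ≡ 871^2 = 758641 ≡ 551 (mod 1763)
8^1024 ≡ 551^2 = 303601 ≡ 365 (mod 1763)
1762 = 1024 + 512 + 128 + 64 + 32 + 2 in binary powers of 2.
So 8^1762 ≡ 365 · 551 · 795 · 78 · 1043 · 64 ≡ 1417 (mod 1763).
Since 1417 ≠ 1, base 8 is a Fermat witness: 1763 is composite.

1417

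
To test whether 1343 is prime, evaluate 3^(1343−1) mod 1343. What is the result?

3^1 ≡ 3 (mod 1343)
3^2 ≡ 3^2 = 9 ≡ 9 (mod 1343)
3^4 ≡ 9^2 = 81 ≡ 81 (mod 1343)
3^8 ≡ 81^2 = 6561 ≡ 1189 (mod 1343)
3^16 ≡ 1189^2 = 1413721 ≡ 885 (mod 1343)
3^32 ≡ 885^2 = 783225 ≡ 256 (mod 1343)
3^64 ≡ 256^2 = 65536 ≡ 1072 (mod 1343)
3^128 ≡ 1072^2 = 1149184 ≡ 919 (mod 1343)
3^256 ≡ 919^2 = 844561 ≡ 1157 (mod 1343)
3^512 ≡ 1157^2 = 1338649 ≡ 1021 (mod 1343)
3^1024 ≡ 1021^2 = 1042441 ≡ 273 (mod 1343)
1342 = 1024 + 256 + 32 + 16 + 8 + 4 + 2 in binary powers of 2.
So 3^1342 ≡ 273 · 1157 · 256 · 885 · 1189 · 81 · 9 ≡ 648 (mod 1343).
Since 648 ≠ 1, base 3 is a Fermat witness: 1343 is composite.

648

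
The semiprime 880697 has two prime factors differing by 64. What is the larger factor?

971

Since p = q + 64, we have 880697 = q(q + 64), so q² + 64q − 880697 = 0.
Discriminant: 64² + 4·880697 = 4096 + 3522788 = 3526884; √3526884 = 1878.
q = (−64 + 1878)/2 = 907, and p = q + 64 = 971.
Check: 907 · 971 = 880697.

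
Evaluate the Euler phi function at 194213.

Factor: 194213 = 29 · 37 · 181.
φ(194213) = (29−1) · (37−1) · (181−1) = 28 · 36 · 180 = 181440.

181440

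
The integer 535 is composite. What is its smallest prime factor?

5

535 is odd.
Digit sum 13, not divisible by 3.
Ends in 5: divisible by 5.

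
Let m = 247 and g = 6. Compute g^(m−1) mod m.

6^1 ≡ 6 (mod 247)
6^2 ≡ 6^2 = 36 ≡ 36 (mod 247)
6^4 ≡ 36^2 = 1296 ≡ 61 (mod 247)
6^8 ≡ 61^2 = 3721 ≡ 16 (mod 247)
6^16 ≡ 16^2 = 256 ≡ 9 (mod 247)
6^32 ≡ 9^2 = 81 ≡ 81 (mod 247)
6^64 ≡ 81^2 = 6561 ≡ 139 (mod 247)
6^128 ≡ 139^2 = 19321 ≡ 55 (mod 247)
246 = 128 + 64 + 32 + 16 + 4 + 2 in binary powers of 2.
So 6^246 ≡ 55 · 139 · 81 · 9 · 61 · 36 ≡ 64 (mod 247).
Since 64 ≠ 1, base 6 is a Fermat witness: 247 is composite.

64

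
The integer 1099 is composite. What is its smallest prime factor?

1099 is odd.
Digit sum 19, not divisible by 3.
Ends in 9: not divisible by 5.
7: 1099 = 7·157

7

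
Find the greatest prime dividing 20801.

20801 = 11 · 1891
1891 = 31 · 61
61 is prime.
So 20801 = 11 · 31 · 61; the largest prime factor is 61.

61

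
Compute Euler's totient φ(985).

Factor: 985 = 5 · 197.
φ(985) = (5−1) · (197−1) = 4 · 196 = 784.

784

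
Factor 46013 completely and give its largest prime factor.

89

46013 = 11 · 4183
4183 = 47 · 89
89 is prime.
So 46013 = 11 · 47 · 89; the largest prime factor is 89.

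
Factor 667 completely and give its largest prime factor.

29

667 = 23 · 29
29 is prime.
So 667 = 23 · 29; the largest prime factor is 29.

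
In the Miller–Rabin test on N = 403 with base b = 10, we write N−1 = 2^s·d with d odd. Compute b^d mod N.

403 − 1 = 402 = 2^1 · 201, so d = 201.
10^1 ≡ 10 (mod 403)
10^2 ≡ 10^2 = 100 ≡ 100 (mod 403)
10^4 ≡ 100^2 = 10000 ≡ 328 (mod 403)
10^8 ≡ 328^2 = 107584 ≡ 386 (mod 403)
10^16 ≡ 386^2 = 148996 ≡ 289 (mod 403)
10^32 ≡ 289^2 = 83521 ≡ 100 (mod 403)
10^64 ≡ 100^2 = 10000 ≡ 328 (mod 403)
10^128 ≡ 328^2 = 107584 ≡ 386 (mod 403)
201 = 128 + 64 + 8 + 1 in binary powers of 2.
So 10^201 ≡ 386 · 328 · 386 · 10 ≡ 64 (mod 403).
Squaring chain: 64; never reaches −1, so base 10 is a Miller–Rabin witness that 403 is composite.

64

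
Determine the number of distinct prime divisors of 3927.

4

3927 = 3 · 1309
1309 = 7 · 187
187 = 11 · 17
3927 = 3 · 7 · 11 · 17, which has 4 distinct prime factors.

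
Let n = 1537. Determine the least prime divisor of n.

1537 is odd.
Digit sum 16, not divisible by 3.
Ends in 7: not divisible by 5.
7: 1537 = 7·219 + 4
11: 1537 = 11·139 + 8
13: 1537 = 13·118 + 3
17: 1537 = 17·90 + 7
19: 1537 = 19·80 + 17
23: 1537 = 23·66 + 19
29: 1537 = 29·53

29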